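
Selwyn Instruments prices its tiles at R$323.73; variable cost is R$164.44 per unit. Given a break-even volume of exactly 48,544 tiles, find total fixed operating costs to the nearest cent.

R$7,732,573.76

Contribution margin per unit = R$323.73 − R$164.44 = R$159.29.
Fixed costs = break-even units × CM = 48,544 × R$159.29 = R$7,732,573.76.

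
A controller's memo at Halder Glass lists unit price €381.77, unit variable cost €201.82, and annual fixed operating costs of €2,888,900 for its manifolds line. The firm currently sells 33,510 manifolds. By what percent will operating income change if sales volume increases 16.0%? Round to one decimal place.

+30.7%

Total contribution margin = 33,510 × €179.95 = €6,030,124.50.
Operating income = contribution − fixed costs = €6,030,124.50 − €2,888,900 = €3,141,224.50.
Degree of operating leverage = €6,030,124.50 / €3,141,224.50 = 1.9197.
Operating income changes by 1.9197 × +16.0% = +30.7%.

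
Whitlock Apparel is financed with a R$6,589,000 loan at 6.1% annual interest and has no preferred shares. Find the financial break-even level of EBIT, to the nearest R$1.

R$401,929

Annual interest = 6.1% × R$6,589,000 = R$401,929.00.
Without preferred stock the financial break-even is simply EBIT = interest = R$401,929.00.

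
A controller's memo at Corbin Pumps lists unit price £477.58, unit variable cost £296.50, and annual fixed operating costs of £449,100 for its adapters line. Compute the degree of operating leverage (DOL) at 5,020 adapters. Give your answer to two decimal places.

1.98

Total contribution margin = 5,020 × £181.08 = £909,021.60.
Operating income = contribution − fixed costs = £909,021.60 − £449,100 = £459,921.60.
So DOL = total CM / EBIT = £909,021.60 / £459,921.60 = 1.9765.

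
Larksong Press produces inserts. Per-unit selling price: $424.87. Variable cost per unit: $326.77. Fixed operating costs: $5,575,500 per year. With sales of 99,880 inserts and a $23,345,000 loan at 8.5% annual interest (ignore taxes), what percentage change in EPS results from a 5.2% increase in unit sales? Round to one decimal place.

Total contribution margin = 99,880 × $98.10 = $9,798,228.00.
Operating income = contribution − fixed costs = $9,798,228.00 − $5,575,500 = $4,222,728.00.
After interest of $1,984,325.00, pre-tax earnings = $2,238,403.00.
Degree of combined leverage = contribution ÷ (EBIT − I) = $9,798,228.00 ÷ $2,238,403.00 = 4.3773.
EPS therefore changes by 4.3773 × (+5.2%) = +22.8%.

+22.8%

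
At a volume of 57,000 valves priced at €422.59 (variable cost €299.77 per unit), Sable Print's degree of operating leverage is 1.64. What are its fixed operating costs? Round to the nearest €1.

€2,731,996

Contribution at this volume is 57,000 × €122.82 = €7,000,740.00.
Since DOL = CM ÷ EBIT, EBIT = €7,000,740.00 ÷ 1.64 = €4,268,743.90.
Fixed costs = CM − EBIT = €7,000,740.00 − €4,268,743.90 = €2,731,996.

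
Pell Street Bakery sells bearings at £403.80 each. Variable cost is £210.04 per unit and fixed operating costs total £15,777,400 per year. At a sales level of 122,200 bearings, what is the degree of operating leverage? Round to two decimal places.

Total contribution margin = 122,200 × £193.76 = £23,677,472.00.
EBIT = £23,677,472.00 − £15,777,400 = £7,900,072.00.
Degree of operating leverage = £23,677,472.00 / £7,900,072.00 = 2.9971.

3.00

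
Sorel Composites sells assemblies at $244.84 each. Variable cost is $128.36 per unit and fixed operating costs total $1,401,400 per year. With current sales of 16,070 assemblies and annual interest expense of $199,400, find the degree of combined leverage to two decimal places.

Total contribution margin = 16,070 × $116.48 = $1,871,833.60.
EBIT = $1,871,833.60 − $1,401,400 = $470,433.60. Interest = $199,400.00.
DOL = $1,871,833.60 ÷ $470,433.60 = 3.9790; DFL = $470,433.60 ÷ $271,033.60 = 1.7357.
Combined leverage = 3.9790 × 1.7357 = 6.9064.

6.91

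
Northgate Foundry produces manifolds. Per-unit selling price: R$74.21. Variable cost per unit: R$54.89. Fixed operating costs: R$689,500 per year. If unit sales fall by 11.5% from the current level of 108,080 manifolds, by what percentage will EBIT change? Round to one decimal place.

At 108,080 units, contribution = 108,080 × R$19.32 = R$2,088,105.60.
Subtracting fixed costs: EBIT = R$2,088,105.60 − R$689,500 = R$1,398,605.60.
DOL = contribution ÷ EBIT = R$2,088,105.60 ÷ R$1,398,605.60 = 1.4930.
%ΔEBIT = DOL × %ΔSales = 1.4930 × -11.5% = -17.2%.

-17.2%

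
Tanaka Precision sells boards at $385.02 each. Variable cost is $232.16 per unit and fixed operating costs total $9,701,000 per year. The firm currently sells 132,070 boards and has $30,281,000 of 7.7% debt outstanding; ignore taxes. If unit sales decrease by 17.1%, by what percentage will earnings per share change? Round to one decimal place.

Total contribution margin = 132,070 × $152.86 = $20,188,220.20.
EBIT = $20,188,220.20 − $9,701,000 = $10,487,220.20.
Interest = $2,331,637.00, so EBIT − I = $8,155,583.20.
Degree of combined leverage = contribution ÷ (EBIT − I) = $20,188,220.20 ÷ $8,155,583.20 = 2.4754.
EPS therefore changes by 2.4754 × (-17.1%) = -42.3%.

-42.3%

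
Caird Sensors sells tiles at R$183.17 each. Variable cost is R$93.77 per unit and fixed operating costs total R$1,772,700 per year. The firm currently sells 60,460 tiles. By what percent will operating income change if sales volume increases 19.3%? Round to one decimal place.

Total contribution margin = 60,460 × R$89.40 = R$5,405,124.00.
Operating income = contribution − fixed costs = R$5,405,124.00 − R$1,772,700 = R$3,632,424.00.
Degree of operating leverage = R$5,405,124.00 / R$3,632,424.00 = 1.4880.
%ΔEBIT = DOL × %ΔSales = 1.4880 × +19.3% = +28.7%.

+28.7%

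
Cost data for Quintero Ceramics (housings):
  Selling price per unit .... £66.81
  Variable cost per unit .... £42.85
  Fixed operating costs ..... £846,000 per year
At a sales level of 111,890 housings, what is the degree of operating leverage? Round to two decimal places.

At 111,890 units, contribution = 111,890 × £23.96 = £2,680,884.40.
Operating income = contribution − fixed costs = £2,680,884.40 − £846,000 = £1,834,884.40.
Degree of operating leverage = £2,680,884.40 / £1,834,884.40 = 1.4611.

1.46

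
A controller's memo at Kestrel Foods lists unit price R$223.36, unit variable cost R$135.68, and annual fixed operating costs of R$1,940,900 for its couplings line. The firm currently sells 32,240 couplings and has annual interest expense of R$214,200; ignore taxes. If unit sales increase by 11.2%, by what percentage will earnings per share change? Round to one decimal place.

+47.1%

At 32,240 units, contribution = 32,240 × R$87.68 = R$2,826,803.20.
Subtracting fixed costs: EBIT = R$2,826,803.20 − R$1,940,900 = R$885,903.20.
After interest of R$214,200.00, pre-tax earnings = R$671,703.20.
DCL = total CM / (EBIT − I) = R$2,826,803.20 / R$671,703.20 = 4.2084.
%ΔEPS = DCL × %ΔSales = 4.2084 × +11.2% = +47.1%.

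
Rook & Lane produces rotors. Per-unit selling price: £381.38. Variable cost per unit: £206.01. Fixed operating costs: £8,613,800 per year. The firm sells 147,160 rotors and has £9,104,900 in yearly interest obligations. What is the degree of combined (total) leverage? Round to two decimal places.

Total contribution margin = 147,160 × £175.37 = £25,807,449.20.
Subtracting fixed costs: EBIT = £25,807,449.20 − £8,613,800 = £17,193,649.20. Interest = £9,104,900.00.
DOL = £25,807,449.20 ÷ £17,193,649.20 = 1.5010; DFL = £17,193,649.20 ÷ £8,088,749.20 = 2.1256.
DCL = DOL × DFL = 1.5010 × 2.1256 = 3.1905.

3.19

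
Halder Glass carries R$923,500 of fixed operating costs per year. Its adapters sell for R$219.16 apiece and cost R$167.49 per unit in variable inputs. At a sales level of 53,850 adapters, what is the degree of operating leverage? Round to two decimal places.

1.50

At 53,850 units, contribution = 53,850 × R$51.67 = R$2,782,429.50.
Operating income = contribution − fixed costs = R$2,782,429.50 − R$923,500 = R$1,858,929.50.
DOL = contribution ÷ EBIT = R$2,782,429.50 ÷ R$1,858,929.50 = 1.4968.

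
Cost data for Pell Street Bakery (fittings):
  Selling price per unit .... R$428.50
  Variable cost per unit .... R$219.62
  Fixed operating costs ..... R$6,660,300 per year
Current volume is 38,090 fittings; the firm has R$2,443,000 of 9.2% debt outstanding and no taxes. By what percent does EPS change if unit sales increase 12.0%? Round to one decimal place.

Total contribution margin = 38,090 × R$208.88 = R$7,956,239.20.
EBIT = R$7,956,239.20 − R$6,660,300 = R$1,295,939.20.
Interest = R$224,756.00, so EBIT − I = R$1,071,183.20.
DCL = total CM / (EBIT − I) = R$7,956,239.20 / R$1,071,183.20 = 7.4275.
EPS therefore changes by 7.4275 × (+12.0%) = +89.1%.

+89.1%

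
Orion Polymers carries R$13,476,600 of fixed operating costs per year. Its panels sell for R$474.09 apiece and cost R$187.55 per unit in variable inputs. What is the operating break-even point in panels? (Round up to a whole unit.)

Unit CM = price − variable cost = R$474.09 − R$187.55 = R$286.54.
Break-even Q = R$13,476,600 / R$286.54 = 47,032.18 → 47,033 panels.

47,033 panels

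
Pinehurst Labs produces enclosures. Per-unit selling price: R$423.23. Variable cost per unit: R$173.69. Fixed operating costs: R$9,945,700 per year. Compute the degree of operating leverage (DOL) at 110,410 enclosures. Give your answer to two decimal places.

At 110,410 units, contribution = 110,410 × R$249.54 = R$27,551,711.40.
EBIT = R$27,551,711.40 − R$9,945,700 = R$17,606,011.40.
So DOL = total CM / EBIT = R$27,551,711.40 / R$17,606,011.40 = 1.5649.

1.56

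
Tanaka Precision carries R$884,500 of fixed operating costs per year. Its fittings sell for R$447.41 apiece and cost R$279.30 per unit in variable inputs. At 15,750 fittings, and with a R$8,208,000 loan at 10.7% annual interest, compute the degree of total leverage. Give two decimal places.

Total contribution margin = 15,750 × R$168.11 = R$2,647,732.50.
Operating income = contribution − fixed costs = R$2,647,732.50 − R$884,500 = R$1,763,232.50. Interest = R$878,256.00.
DOL = R$2,647,732.50 ÷ R$1,763,232.50 = 1.5016; DFL = R$1,763,232.50 ÷ R$884,976.50 = 1.9924.
DCL = DOL × DFL = 1.5016 × 1.9924 = 2.9918.

2.99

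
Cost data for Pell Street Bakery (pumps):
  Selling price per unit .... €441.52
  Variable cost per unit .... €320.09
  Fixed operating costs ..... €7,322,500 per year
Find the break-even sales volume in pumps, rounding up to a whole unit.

Each unit contributes €441.52 − €320.09 = €121.43.
Break-even Q = €7,322,500 / €121.43 = 60,302.23 → 60,303 pumps.

60,303 pumps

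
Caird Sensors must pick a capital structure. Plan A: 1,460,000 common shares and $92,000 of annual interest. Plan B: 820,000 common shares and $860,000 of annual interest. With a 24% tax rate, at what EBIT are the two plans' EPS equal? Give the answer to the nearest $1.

$1,844,000

Set EPS_A = EPS_B: (EBIT − $92,000)(1 − 0.24) ÷ 1,460,000 = (EBIT − $860,000)(1 − 0.24) ÷ 820,000.
The (1 − t) factor cancels: (EBIT − 92,000) × 820,000 = (EBIT − 860,000) × 1,460,000.
EBIT × (1,460,000 − 820,000) = 860,000 × 1,460,000 − 92,000 × 820,000 = 1,180,160,000,000, so EBIT = 1,180,160,000,000 ÷ 640,000 = 1,844,000.00.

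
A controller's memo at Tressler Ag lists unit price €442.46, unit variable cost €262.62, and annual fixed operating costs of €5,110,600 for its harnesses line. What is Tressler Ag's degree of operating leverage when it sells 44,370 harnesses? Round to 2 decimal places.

2.78

Contribution at this volume is 44,370 × €179.84 = €7,979,500.80.
Operating income = contribution − fixed costs = €7,979,500.80 − €5,110,600 = €2,868,900.80.
DOL = contribution ÷ EBIT = €7,979,500.80 ÷ €2,868,900.80 = 2.7814.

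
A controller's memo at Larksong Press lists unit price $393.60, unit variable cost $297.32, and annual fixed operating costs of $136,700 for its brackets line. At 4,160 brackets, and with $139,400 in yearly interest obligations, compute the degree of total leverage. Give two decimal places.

3.22

Contribution at this volume is 4,160 × $96.28 = $400,524.80.
EBIT = $400,524.80 − $136,700 = $263,824.80. Interest = $139,400.00.
DOL = $400,524.80 ÷ $263,824.80 = 1.5181; DFL = $263,824.80 ÷ $124,424.80 = 2.1204.
DCL = DOL × DFL = 1.5181 × 2.1204 = 3.2190.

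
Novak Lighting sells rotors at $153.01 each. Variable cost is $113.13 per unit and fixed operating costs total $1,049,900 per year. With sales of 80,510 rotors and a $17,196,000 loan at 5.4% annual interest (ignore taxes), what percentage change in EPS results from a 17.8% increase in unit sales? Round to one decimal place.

Contribution at this volume is 80,510 × $39.88 = $3,210,738.80.
EBIT = $3,210,738.80 − $1,049,900 = $2,160,838.80.
After interest of $928,584.00, pre-tax earnings = $1,232,254.80.
Degree of combined leverage = contribution ÷ (EBIT − I) = $3,210,738.80 ÷ $1,232,254.80 = 2.6056.
%ΔEPS = DCL × %ΔSales = 2.6056 × +17.8% = +46.4%.

+46.4%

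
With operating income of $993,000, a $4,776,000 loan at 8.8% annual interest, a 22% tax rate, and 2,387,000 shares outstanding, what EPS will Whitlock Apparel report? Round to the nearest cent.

$0.19

Pre-tax income = $993,000 − $420,288.00 = $572,712.00.
Net income = $572,712.00 × (1 − 0.22) = $446,715.36.
Per share: $446,715.36 / 2,387,000 shares = $0.19.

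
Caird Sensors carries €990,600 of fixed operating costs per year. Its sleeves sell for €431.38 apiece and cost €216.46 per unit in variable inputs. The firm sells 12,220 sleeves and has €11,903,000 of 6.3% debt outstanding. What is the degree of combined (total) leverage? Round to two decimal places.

2.96

Contribution at this volume is 12,220 × €214.92 = €2,626,322.40.
Operating income = contribution − fixed costs = €2,626,322.40 − €990,600 = €1,635,722.40. Interest = €749,889.00.
DOL = €2,626,322.40 ÷ €1,635,722.40 = 1.6056; DFL = €1,635,722.40 ÷ €885,833.40 = 1.8465.
Combined leverage = 1.6056 × 1.8465 = 2.9647.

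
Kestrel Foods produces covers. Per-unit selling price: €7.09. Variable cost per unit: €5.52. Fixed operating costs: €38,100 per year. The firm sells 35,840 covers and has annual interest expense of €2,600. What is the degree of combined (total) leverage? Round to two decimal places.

Total contribution margin = 35,840 × €1.57 = €56,268.80.
EBIT = €56,268.80 − €38,100 = €18,168.80. Interest = €2,600.00, so EBIT − I = €15,568.80.
Degree of total leverage = total CM / (EBIT − interest) = €56,268.80 / €15,568.80 = 3.6142.

3.61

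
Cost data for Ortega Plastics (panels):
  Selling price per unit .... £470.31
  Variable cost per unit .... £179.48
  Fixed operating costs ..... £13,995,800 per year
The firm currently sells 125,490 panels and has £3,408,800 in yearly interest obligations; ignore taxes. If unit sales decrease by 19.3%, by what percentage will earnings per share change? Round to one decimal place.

-36.9%

Total contribution margin = 125,490 × £290.83 = £36,496,256.70.
EBIT = £36,496,256.70 − £13,995,800 = £22,500,456.70.
Interest = £3,408,800.00, so EBIT − I = £19,091,656.70.
DCL = total CM / (EBIT − I) = £36,496,256.70 / £19,091,656.70 = 1.9116.
EPS therefore changes by 1.9116 × (-19.3%) = -36.9%.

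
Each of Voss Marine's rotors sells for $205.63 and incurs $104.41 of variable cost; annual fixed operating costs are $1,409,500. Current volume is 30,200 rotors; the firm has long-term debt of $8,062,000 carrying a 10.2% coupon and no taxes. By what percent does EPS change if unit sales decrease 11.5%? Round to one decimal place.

-42.6%

Contribution at this volume is 30,200 × $101.22 = $3,056,844.00.
Operating income = contribution − fixed costs = $3,056,844.00 − $1,409,500 = $1,647,344.00.
Interest = $822,324.00, so EBIT − I = $825,020.00.
DCL = total CM / (EBIT − I) = $3,056,844.00 / $825,020.00 = 3.7052.
EPS therefore changes by 3.7052 × (-11.5%) = -42.6%.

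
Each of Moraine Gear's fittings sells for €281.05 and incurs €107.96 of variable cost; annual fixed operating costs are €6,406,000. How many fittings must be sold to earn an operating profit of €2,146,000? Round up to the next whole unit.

49,408 fittings

Unit CM = price − variable cost = €281.05 − €107.96 = €173.09.
Required volume = (fixed costs + target profit) ÷ CM = (€6,406,000 + €2,146,000) ÷ €173.09 = 49,407.82, so 49,408 fittings.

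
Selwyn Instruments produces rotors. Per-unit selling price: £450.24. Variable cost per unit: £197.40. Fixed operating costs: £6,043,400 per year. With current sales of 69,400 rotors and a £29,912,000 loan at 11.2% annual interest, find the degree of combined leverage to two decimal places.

2.15

At 69,400 units, contribution = 69,400 × £252.84 = £17,547,096.00.
Subtracting fixed costs: EBIT = £17,547,096.00 − £6,043,400 = £11,503,696.00. Interest = £3,350,144.00.
DOL = £17,547,096.00 ÷ £11,503,696.00 = 1.5253; DFL = £11,503,696.00 ÷ £8,153,552.00 = 1.4109.
DCL = DOL × DFL = 1.5253 × 1.4109 = 2.1520.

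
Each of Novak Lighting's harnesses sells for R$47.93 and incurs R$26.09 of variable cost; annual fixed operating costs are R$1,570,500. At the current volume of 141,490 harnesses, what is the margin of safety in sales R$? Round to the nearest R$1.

Contribution margin per unit = R$47.93 − R$26.09 = R$21.84. Break-even units = R$1,570,500 ÷ R$21.84 = 71,909.34; break-even revenue = 71,909.34 × R$47.93 = R$3,446,614.70.
Current sales = 141,490 × R$47.93 = R$6,781,615.70.
Margin of safety = R$6,781,615.70 − R$3,446,614.70 = R$3,335,001.

R$3,335,001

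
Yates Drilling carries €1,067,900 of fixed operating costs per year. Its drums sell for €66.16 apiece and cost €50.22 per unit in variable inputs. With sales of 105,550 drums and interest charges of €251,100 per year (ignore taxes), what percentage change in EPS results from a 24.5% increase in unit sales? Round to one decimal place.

+113.4%

At 105,550 units, contribution = 105,550 × €15.94 = €1,682,467.00.
Subtracting fixed costs: EBIT = €1,682,467.00 − €1,067,900 = €614,567.00.
Interest = €251,100.00, so EBIT − I = €363,467.00.
DCL = total CM / (EBIT − I) = €1,682,467.00 / €363,467.00 = 4.6289.
%ΔEPS = DCL × %ΔSales = 4.6289 × +24.5% = +113.4%.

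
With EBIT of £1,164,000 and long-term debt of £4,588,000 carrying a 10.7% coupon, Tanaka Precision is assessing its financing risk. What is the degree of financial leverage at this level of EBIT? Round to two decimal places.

1.73

Annual interest charges come to £490,916.00.
Degree of financial leverage = EBIT / (EBIT − interest) = £1,164,000 / £673,084.00 = 1.7294.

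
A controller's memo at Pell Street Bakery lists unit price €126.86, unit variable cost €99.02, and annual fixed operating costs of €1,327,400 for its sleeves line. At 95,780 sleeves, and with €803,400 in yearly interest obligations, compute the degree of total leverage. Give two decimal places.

Total contribution margin = 95,780 × €27.84 = €2,666,515.20.
EBIT = €2,666,515.20 − €1,327,400 = €1,339,115.20. Interest = €803,400.00, so EBIT − I = €535,715.20.
Degree of total leverage = total CM / (EBIT − interest) = €2,666,515.20 / €535,715.20 = 4.9775.

4.98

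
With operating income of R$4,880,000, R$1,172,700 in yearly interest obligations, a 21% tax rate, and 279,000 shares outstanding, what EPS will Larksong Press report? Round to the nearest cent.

Interest = R$1,172,700.00, so EBT = R$4,880,000 − R$1,172,700.00 = R$3,707,300.00.
After tax at 21%: net income = R$3,707,300.00 × 0.79 = R$2,928,767.00.
Per share: R$2,928,767.00 / 279,000 shares = R$10.50.

R$10.50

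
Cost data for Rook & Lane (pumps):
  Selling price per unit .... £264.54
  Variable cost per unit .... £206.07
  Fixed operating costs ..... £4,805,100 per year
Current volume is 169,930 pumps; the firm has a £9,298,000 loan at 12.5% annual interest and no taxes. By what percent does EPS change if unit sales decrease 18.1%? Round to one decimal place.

Contribution at this volume is 169,930 × £58.47 = £9,935,807.10.
EBIT = £9,935,807.10 − £4,805,100 = £5,130,707.10.
Interest = £1,162,250.00, so EBIT − I = £3,968,457.10.
DCL = total CM / (EBIT − I) = £9,935,807.10 / £3,968,457.10 = 2.5037.
%ΔEPS = DCL × %ΔSales = 2.5037 × -18.1% = -45.3%.

-45.3%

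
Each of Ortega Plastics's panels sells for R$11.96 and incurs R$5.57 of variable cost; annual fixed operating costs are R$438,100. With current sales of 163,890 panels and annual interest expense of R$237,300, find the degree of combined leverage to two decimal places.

2.82

At 163,890 units, contribution = 163,890 × R$6.39 = R$1,047,257.10.
Operating income = contribution − fixed costs = R$1,047,257.10 − R$438,100 = R$609,157.10. Interest = R$237,300.00, so EBIT − I = R$371,857.10.
DCL = contribution ÷ (EBIT − I) = R$1,047,257.10 ÷ R$371,857.10 = 2.8163.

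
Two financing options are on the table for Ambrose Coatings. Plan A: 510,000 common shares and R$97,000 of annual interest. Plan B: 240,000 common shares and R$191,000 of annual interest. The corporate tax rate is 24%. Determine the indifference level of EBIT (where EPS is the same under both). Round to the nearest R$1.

R$274,556

At indifference, (EBIT − 97,000)(1 − t)/510,000 = (EBIT − 191,000)(1 − t)/240,000.
Cancelling (1 − t) and cross-multiplying: 240,000·(EBIT − 97,000) = 510,000·(EBIT − 191,000).
Solving, EBIT = (191,000·510,000 − 97,000·240,000) / (510,000 − 240,000) = 74,130,000,000 / 270,000 = 274,555.56.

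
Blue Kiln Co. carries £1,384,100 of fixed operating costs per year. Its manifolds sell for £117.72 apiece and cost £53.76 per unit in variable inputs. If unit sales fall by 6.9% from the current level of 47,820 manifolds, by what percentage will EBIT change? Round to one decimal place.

-12.6%

At 47,820 units, contribution = 47,820 × £63.96 = £3,058,567.20.
Subtracting fixed costs: EBIT = £3,058,567.20 − £1,384,100 = £1,674,467.20.
So DOL = total CM / EBIT = £3,058,567.20 / £1,674,467.20 = 1.8266.
Operating income changes by 1.8266 × -6.9% = -12.6%.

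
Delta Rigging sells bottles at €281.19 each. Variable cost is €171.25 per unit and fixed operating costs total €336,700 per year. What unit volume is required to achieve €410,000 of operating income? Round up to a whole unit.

6,792 bottles

Contribution margin per unit = €281.19 − €171.25 = €109.94.
Units = (FC + target) / CM = (€336,700 + €410,000) / €109.94 = 6,791.89, so 6,792 bottles.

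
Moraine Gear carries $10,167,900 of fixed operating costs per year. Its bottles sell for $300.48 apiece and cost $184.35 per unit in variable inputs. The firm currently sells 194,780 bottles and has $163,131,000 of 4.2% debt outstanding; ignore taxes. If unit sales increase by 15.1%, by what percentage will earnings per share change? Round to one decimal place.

Total contribution margin = 194,780 × $116.13 = $22,619,801.40.
EBIT = $22,619,801.40 − $10,167,900 = $12,451,901.40.
After interest of $6,851,502.00, pre-tax earnings = $5,600,399.40.
Degree of combined leverage = contribution ÷ (EBIT − I) = $22,619,801.40 ÷ $5,600,399.40 = 4.0390.
EPS therefore changes by 4.0390 × (+15.1%) = +61.0%.

+61.0%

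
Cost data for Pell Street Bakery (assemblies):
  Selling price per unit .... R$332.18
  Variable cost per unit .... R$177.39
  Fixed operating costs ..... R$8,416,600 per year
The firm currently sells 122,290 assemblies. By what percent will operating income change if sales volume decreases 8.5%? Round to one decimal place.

-15.3%

Contribution at this volume is 122,290 × R$154.79 = R$18,929,269.10.
Subtracting fixed costs: EBIT = R$18,929,269.10 − R$8,416,600 = R$10,512,669.10.
Degree of operating leverage = R$18,929,269.10 / R$10,512,669.10 = 1.8006.
So EBIT moves 1.8006 × (-8.5%) = -15.3%.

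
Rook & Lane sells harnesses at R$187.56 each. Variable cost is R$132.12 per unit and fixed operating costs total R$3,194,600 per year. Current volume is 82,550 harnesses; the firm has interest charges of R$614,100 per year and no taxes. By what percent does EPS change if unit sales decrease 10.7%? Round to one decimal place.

Contribution at this volume is 82,550 × R$55.44 = R$4,576,572.00.
Operating income = contribution − fixed costs = R$4,576,572.00 − R$3,194,600 = R$1,381,972.00.
Interest = R$614,100.00, so EBIT − I = R$767,872.00.
DCL = total CM / (EBIT − I) = R$4,576,572.00 / R$767,872.00 = 5.9601.
EPS therefore changes by 5.9601 × (-10.7%) = -63.8%.

-63.8%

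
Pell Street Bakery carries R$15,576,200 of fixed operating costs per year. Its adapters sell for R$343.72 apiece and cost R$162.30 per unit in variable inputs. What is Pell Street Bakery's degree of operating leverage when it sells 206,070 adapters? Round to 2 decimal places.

1.71

Total contribution margin = 206,070 × R$181.42 = R$37,385,219.40.
Subtracting fixed costs: EBIT = R$37,385,219.40 − R$15,576,200 = R$21,809,019.40.
DOL = contribution ÷ EBIT = R$37,385,219.40 ÷ R$21,809,019.40 = 1.7142.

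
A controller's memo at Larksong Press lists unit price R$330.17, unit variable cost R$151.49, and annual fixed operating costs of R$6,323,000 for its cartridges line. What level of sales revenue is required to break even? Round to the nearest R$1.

R$11,683,820

CM per unit = R$330.17 − R$151.49 = R$178.68; CM ratio = R$178.68 / R$330.17 = 0.5412.
Break-even sales = FC ÷ CM ratio = R$6,323,000 × R$330.17 / R$178.68 = R$11,683,820.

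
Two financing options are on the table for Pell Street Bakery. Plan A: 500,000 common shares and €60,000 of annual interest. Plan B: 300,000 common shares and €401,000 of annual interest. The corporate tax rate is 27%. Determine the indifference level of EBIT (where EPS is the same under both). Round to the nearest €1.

€912,500

At indifference, (EBIT − 60,000)(1 − t)/500,000 = (EBIT − 401,000)(1 − t)/300,000.
The (1 − t) factor cancels: (EBIT − 60,000) × 300,000 = (EBIT − 401,000) × 500,000.
EBIT × (500,000 − 300,000) = 401,000 × 500,000 − 60,000 × 300,000 = 182,500,000,000, so EBIT = 182,500,000,000 ÷ 200,000 = 912,500.00.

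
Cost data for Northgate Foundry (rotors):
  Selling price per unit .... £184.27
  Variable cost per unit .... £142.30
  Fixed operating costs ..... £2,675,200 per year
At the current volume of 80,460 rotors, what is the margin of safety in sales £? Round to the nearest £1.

£3,080,853

Unit CM = price − variable cost = £184.27 − £142.30 = £41.97. Break-even units = £2,675,200 ÷ £41.97 = 63,740.77; break-even revenue = 63,740.77 × £184.27 = £11,745,511.17.
Current sales = 80,460 × £184.27 = £14,826,364.20.
Margin of safety = £14,826,364.20 − £11,745,511.17 = £3,080,853.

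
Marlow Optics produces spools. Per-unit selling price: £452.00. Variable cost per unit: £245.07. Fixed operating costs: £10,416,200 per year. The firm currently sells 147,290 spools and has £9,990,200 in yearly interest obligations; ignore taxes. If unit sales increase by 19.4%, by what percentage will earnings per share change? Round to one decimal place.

+58.7%

Contribution at this volume is 147,290 × £206.93 = £30,478,719.70.
Subtracting fixed costs: EBIT = £30,478,719.70 − £10,416,200 = £20,062,519.70.
After interest of £9,990,200.00, pre-tax earnings = £10,072,319.70.
Degree of combined leverage = contribution ÷ (EBIT − I) = £30,478,719.70 ÷ £10,072,319.70 = 3.0260.
%ΔEPS = DCL × %ΔSales = 3.0260 × +19.4% = +58.7%.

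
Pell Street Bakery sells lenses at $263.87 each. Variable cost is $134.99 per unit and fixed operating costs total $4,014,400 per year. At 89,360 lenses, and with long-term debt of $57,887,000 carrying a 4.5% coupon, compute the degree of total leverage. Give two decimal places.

Total contribution margin = 89,360 × $128.88 = $11,516,716.80.
Subtracting fixed costs: EBIT = $11,516,716.80 − $4,014,400 = $7,502,316.80. Interest = $2,604,915.00, so EBIT − I = $4,897,401.80.
Degree of total leverage = total CM / (EBIT − interest) = $11,516,716.80 / $4,897,401.80 = 2.3516.

2.35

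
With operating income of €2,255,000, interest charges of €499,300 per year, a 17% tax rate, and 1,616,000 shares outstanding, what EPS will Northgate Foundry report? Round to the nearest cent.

Interest = €499,300.00, so EBT = €2,255,000 − €499,300.00 = €1,755,700.00.
After tax at 17%: net income = €1,755,700.00 × 0.83 = €1,457,231.00.
EPS = €1,457,231.00 ÷ 1,616,000 = €0.90.

€0.90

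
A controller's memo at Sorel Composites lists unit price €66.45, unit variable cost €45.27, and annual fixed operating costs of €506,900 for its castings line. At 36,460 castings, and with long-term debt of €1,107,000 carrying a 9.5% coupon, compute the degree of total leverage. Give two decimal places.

At 36,460 units, contribution = 36,460 × €21.18 = €772,222.80.
Subtracting fixed costs: EBIT = €772,222.80 − €506,900 = €265,322.80. Interest = €105,165.00.
DOL = €772,222.80 ÷ €265,322.80 = 2.9105; DFL = €265,322.80 ÷ €160,157.80 = 1.6566.
Combined leverage = 2.9105 × 1.6566 = 4.8215.

4.82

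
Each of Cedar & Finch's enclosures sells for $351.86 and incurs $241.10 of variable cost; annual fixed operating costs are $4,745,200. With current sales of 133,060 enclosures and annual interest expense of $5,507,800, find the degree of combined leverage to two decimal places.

At 133,060 units, contribution = 133,060 × $110.76 = $14,737,725.60.
EBIT = $14,737,725.60 − $4,745,200 = $9,992,525.60. Interest = $5,507,800.00.
DOL = $14,737,725.60 ÷ $9,992,525.60 = 1.4749; DFL = $9,992,525.60 ÷ $4,484,725.60 = 2.2281.
Combined leverage = 1.4749 × 2.2281 = 3.2862.

3.29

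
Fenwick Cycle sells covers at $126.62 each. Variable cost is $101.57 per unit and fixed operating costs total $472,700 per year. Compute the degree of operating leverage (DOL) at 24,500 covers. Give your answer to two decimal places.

4.35

Total contribution margin = 24,500 × $25.05 = $613,725.00.
EBIT = $613,725.00 − $472,700 = $141,025.00.
DOL = contribution ÷ EBIT = $613,725.00 ÷ $141,025.00 = 4.3519.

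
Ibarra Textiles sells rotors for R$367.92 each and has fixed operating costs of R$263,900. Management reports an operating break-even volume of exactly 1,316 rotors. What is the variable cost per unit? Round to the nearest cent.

R$167.39

Contribution per unit must be FC / Q = R$263,900 / 1,316 = R$200.5319.
Hence VC = price − CM = R$367.92 − R$200.5319 = R$167.39.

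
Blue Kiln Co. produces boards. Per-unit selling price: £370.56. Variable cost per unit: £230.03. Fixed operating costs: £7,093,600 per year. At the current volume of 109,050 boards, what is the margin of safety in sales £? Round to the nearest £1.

£21,704,634

Unit CM = price − variable cost = £370.56 − £230.03 = £140.53. Break-even units = £7,093,600 ÷ £140.53 = 50,477.48; break-even revenue = 50,477.48 × £370.56 = £18,704,934.29.
Current sales = 109,050 × £370.56 = £40,409,568.00.
Margin of safety = £40,409,568.00 − £18,704,934.29 = £21,704,634.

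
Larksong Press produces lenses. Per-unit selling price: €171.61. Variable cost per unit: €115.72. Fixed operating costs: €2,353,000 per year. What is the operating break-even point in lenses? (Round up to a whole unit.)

42,101 lenses

Unit CM = price − variable cost = €171.61 − €115.72 = €55.89.
Break-even volume = fixed costs ÷ CM per unit = €2,353,000 ÷ €55.89 = 42,100.55, so 42,101 lenses.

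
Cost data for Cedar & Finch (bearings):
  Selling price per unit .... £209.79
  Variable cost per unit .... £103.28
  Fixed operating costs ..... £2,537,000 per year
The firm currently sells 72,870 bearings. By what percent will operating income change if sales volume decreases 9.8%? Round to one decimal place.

-14.6%

Contribution at this volume is 72,870 × £106.51 = £7,761,383.70.
EBIT = £7,761,383.70 − £2,537,000 = £5,224,383.70.
So DOL = total CM / EBIT = £7,761,383.70 / £5,224,383.70 = 1.4856.
So EBIT moves 1.4856 × (-9.8%) = -14.6%.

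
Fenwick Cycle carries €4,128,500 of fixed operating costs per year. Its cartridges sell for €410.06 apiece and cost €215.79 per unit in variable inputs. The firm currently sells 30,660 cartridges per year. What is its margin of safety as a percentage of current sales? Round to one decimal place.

30.7%

Unit CM = price − variable cost = €410.06 − €215.79 = €194.27. Break-even units = €4,128,500 ÷ €194.27 = 21,251.35; break-even revenue = 21,251.35 × €410.06 = €8,714,329.08.
Current sales = 30,660 × €410.06 = €12,572,439.60.
Margin of safety = (€12,572,439.60 − €8,714,329.08) ÷ €12,572,439.60 = 30.7%.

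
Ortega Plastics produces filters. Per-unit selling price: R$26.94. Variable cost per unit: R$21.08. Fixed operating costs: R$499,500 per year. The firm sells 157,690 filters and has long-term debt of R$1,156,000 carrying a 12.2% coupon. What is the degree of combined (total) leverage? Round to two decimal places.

At 157,690 units, contribution = 157,690 × R$5.86 = R$924,063.40.
EBIT = R$924,063.40 − R$499,500 = R$424,563.40. Interest = R$141,032.00, so EBIT − I = R$283,531.40.
Degree of total leverage = total CM / (EBIT − interest) = R$924,063.40 / R$283,531.40 = 3.2591.

3.26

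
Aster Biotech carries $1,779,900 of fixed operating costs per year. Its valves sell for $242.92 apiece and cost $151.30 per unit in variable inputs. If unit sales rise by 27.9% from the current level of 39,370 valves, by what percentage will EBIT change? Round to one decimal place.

At 39,370 units, contribution = 39,370 × $91.62 = $3,607,079.40.
Subtracting fixed costs: EBIT = $3,607,079.40 − $1,779,900 = $1,827,179.40.
DOL = contribution ÷ EBIT = $3,607,079.40 ÷ $1,827,179.40 = 1.9741.
So EBIT moves 1.9741 × (+27.9%) = +55.1%.

+55.1%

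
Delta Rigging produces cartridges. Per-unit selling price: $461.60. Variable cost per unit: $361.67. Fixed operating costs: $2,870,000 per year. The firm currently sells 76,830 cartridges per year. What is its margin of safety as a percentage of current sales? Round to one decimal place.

62.6%

Unit CM = price − variable cost = $461.60 − $361.67 = $99.93. Break-even units = $2,870,000 ÷ $99.93 = 28,720.10; break-even revenue = 28,720.10 × $461.60 = $13,257,200.04.
Actual sales revenue = 76,830 × $461.60 = $35,464,728.00.
Margin of safety = ($35,464,728.00 − $13,257,200.04) ÷ $35,464,728.00 = 62.6%.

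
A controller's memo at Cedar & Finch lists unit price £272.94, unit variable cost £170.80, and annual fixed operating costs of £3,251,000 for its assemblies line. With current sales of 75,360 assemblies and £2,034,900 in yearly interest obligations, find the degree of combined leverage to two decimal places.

Total contribution margin = 75,360 × £102.14 = £7,697,270.40.
Subtracting fixed costs: EBIT = £7,697,270.40 − £3,251,000 = £4,446,270.40. Interest = £2,034,900.00.
DOL = £7,697,270.40 ÷ £4,446,270.40 = 1.7312; DFL = £4,446,270.40 ÷ £2,411,370.40 = 1.8439.
Combined leverage = 1.7312 × 1.8439 = 3.1922.

3.19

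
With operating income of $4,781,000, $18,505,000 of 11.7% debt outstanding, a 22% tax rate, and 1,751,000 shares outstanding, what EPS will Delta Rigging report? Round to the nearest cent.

$1.17

Interest = $2,165,085.00, so EBT = $4,781,000 − $2,165,085.00 = $2,615,915.00.
After tax at 22%: net income = $2,615,915.00 × 0.78 = $2,040,413.70.
EPS = $2,040,413.70 ÷ 1,751,000 = $1.17.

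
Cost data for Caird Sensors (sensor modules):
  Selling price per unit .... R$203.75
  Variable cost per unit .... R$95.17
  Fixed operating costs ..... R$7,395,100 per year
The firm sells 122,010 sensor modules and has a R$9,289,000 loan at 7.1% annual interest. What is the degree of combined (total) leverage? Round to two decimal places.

2.55

Total contribution margin = 122,010 × R$108.58 = R$13,247,845.80.
Subtracting fixed costs: EBIT = R$13,247,845.80 − R$7,395,100 = R$5,852,745.80. Interest = R$659,519.00.
DOL = R$13,247,845.80 ÷ R$5,852,745.80 = 2.2635; DFL = R$5,852,745.80 ÷ R$5,193,226.80 = 1.1270.
DCL = DOL × DFL = 2.2635 × 1.1270 = 2.5510.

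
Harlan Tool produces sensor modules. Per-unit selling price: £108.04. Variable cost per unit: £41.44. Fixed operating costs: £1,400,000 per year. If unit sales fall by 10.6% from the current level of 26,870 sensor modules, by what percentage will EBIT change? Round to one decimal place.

Contribution at this volume is 26,870 × £66.60 = £1,789,542.00.
EBIT = £1,789,542.00 − £1,400,000 = £389,542.00.
So DOL = total CM / EBIT = £1,789,542.00 / £389,542.00 = 4.5940.
So EBIT moves 4.5940 × (-10.6%) = -48.7%.

-48.7%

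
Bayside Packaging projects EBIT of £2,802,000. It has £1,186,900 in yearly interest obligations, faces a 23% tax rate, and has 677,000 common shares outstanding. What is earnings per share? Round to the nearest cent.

Interest = £1,186,900.00, so EBT = £2,802,000 − £1,186,900.00 = £1,615,100.00.
After tax at 23%: net income = £1,615,100.00 × 0.77 = £1,243,627.00.
EPS = £1,243,627.00 ÷ 677,000 = £1.84.

£1.84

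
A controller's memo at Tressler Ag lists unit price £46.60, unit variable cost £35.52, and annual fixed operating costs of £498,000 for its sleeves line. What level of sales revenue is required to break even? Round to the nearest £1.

Contribution margin per unit = £46.60 − £35.52 = £11.08, a CM ratio of £11.08 ÷ £46.60 = 0.2378.
Break-even sales = FC ÷ CM ratio = £498,000 × £46.60 / £11.08 = £2,094,477.

£2,094,477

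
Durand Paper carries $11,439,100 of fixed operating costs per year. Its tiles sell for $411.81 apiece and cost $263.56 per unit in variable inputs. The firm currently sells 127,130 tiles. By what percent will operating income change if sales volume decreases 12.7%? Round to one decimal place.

-32.3%

At 127,130 units, contribution = 127,130 × $148.25 = $18,847,022.50.
Subtracting fixed costs: EBIT = $18,847,022.50 − $11,439,100 = $7,407,922.50.
Degree of operating leverage = $18,847,022.50 / $7,407,922.50 = 2.5442.
Operating income changes by 2.5442 × -12.7% = -32.3%.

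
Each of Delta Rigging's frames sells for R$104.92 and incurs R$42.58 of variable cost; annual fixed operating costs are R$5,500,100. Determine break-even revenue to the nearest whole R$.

R$9,256,825

Contribution margin per unit = R$104.92 − R$42.58 = R$62.34, a CM ratio of R$62.34 ÷ R$104.92 = 0.5942.
Break-even revenue = fixed costs × price ÷ CM = R$5,500,100 × R$104.92 ÷ R$62.34 = R$9,256,825.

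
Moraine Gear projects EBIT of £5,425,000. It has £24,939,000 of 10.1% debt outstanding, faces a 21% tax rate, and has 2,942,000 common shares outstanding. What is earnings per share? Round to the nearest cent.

£0.78

Interest = £2,518,839.00, so EBT = £5,425,000 − £2,518,839.00 = £2,906,161.00.
After tax at 21%: net income = £2,906,161.00 × 0.79 = £2,295,867.19.
Per share: £2,295,867.19 / 2,942,000 shares = £0.78.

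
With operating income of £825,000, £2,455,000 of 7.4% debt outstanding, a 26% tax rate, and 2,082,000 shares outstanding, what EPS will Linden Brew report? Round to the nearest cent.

£0.23

Interest = £181,670.00, so EBT = £825,000 − £181,670.00 = £643,330.00.
After tax at 26%: net income = £643,330.00 × 0.74 = £476,064.20.
EPS = £476,064.20 ÷ 2,082,000 = £0.23.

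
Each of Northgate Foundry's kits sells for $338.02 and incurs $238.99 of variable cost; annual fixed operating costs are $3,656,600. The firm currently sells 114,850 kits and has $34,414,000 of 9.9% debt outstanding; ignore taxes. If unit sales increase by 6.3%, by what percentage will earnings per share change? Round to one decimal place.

Contribution at this volume is 114,850 × $99.03 = $11,373,595.50.
Operating income = contribution − fixed costs = $11,373,595.50 − $3,656,600 = $7,716,995.50.
After interest of $3,406,986.00, pre-tax earnings = $4,310,009.50.
DCL = total CM / (EBIT − I) = $11,373,595.50 / $4,310,009.50 = 2.6389.
%ΔEPS = DCL × %ΔSales = 2.6389 × +6.3% = +16.6%.

+16.6%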